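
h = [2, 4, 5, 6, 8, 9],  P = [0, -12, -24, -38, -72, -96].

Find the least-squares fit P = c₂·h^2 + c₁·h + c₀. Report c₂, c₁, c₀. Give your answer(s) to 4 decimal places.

The normal system AᵀA·[c₂, c₁, c₀]ᵀ = AᵀP is [[12850, 1654, 226]; [1654, 226, 34]; [226, 34, 6]]·[c₂, c₁, c₀]ᵀ = [-14544, -1836, -242]ᵀ.
Inverting the 3×3 Gram matrix, [c₂, c₁, c₀]ᵀ = [-187/130, 1411/650, 503/325]ᵀ.

c₂ = -1.4385, c₁ = 2.1708, c₀ = 1.5477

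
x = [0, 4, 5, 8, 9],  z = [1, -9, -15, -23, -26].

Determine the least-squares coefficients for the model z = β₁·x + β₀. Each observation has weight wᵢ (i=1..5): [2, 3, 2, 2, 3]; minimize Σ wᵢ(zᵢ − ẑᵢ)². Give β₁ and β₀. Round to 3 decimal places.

β₁ = -3.066, β₀ = 1.689

The normal equations are: 469·β₁ + 65·β₀ = -1328;  65·β₁ + 12·β₀ = -179.
(Σwᵢ·x·x = 469, Σwᵢ·x = 65, Σwᵢ·1 = 12, Σwᵢ·x·z = -1328, Σwᵢ·z = -179.)
Δ = 469·12 − 65² = 1403.
β₁ = ((-1328)·12 − 65·(-179))/1403 = -187/61; β₀ = (469·(-179) − 65·(-1328))/1403 = 103/61.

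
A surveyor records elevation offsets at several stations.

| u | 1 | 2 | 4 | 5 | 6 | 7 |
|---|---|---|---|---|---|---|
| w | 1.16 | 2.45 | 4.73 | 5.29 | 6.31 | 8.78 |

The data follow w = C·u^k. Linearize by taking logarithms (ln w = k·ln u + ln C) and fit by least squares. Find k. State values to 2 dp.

Let Y = ln w. Fitting Y = k·ln u + ln C by least squares:
Sums: Σln u = 7.4265, Σ(ln u)² = 11.9895, Σln w = 8.2789, Σln u·ln w = 12.9845.
Normal system: [[11.9895, 7.4265]; [7.4265, 6]]·[k, ln C]ᵀ = [12.9845, 8.2789]ᵀ.
Slope k = (n·Σln u·ln w − Σln u·Σln w)/(n·Σ(ln u)² − (Σln u)²) = (6·12.9845 − 7.4265·8.2789)/16.7835 = 0.97854; ln C = (Σln w − k·Σln u)/n = 0.16861.

k = 0.98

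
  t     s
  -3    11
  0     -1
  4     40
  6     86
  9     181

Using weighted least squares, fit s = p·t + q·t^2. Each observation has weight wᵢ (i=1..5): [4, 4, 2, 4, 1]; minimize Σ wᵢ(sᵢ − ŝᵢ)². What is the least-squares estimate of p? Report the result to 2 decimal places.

p = 2.31

The normal equations are: 293·p + 1613·q = 3881;  1613·p + 12581·q = 28721.
det = 293·12581 − 1613² = 1084464.
p = (3881·12581 − 1613·28721)/1084464 = 52081/22593; q = (293·28721 − 1613·3881)/1084464 = 44900/22593.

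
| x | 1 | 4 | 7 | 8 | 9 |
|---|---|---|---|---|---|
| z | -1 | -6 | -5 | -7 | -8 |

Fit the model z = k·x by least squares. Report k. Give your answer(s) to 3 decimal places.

k = -0.891

From the data, Σx·x = 211.
And Σx·z = -188.
Normal equations: [[211]]·[k]ᵀ = [-188]ᵀ.
k = (-188)/211 = -0.890995.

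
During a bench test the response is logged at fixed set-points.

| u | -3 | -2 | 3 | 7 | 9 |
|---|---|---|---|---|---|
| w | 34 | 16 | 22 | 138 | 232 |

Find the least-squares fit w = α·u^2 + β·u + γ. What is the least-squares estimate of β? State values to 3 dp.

β = -1.926

The normal equations are: 9140·α + 1064·β + 152·γ = 26122;  1064·α + 152·β + 14·γ = 2986;  152·α + 14·β + 5·γ = 442.
Solving the 3×3 system (Gaussian elimination) gives α = 7285/2366, β = -651/338, γ = 225/1183.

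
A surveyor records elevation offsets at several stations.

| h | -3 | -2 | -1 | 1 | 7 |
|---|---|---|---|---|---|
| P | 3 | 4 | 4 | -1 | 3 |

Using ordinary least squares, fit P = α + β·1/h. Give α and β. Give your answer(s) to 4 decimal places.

The normal equations are: 5·α + (-29/42)·β = 13;  (-29/42)·α + (4201/1764)·β = -53/7.
(Σ1 = 5, Σ1/h = -29/42, Σ1/h·1/h = 4201/1764, ΣP = 13, Σ1/h·P = -53/7.)
Eliminating β: (4201/1764)·(row 1) − (-29/42)·(row 2) gives (5041/441)·α = (4201/1764)·13 − (-29/42)·(-53/7) = 45391/1764, so α = 45391/20164.
Then β = ((-53/7) − (-29/42)·(45391/20164))/(4201/1764) = -25473/10082.

α = 2.2511, β = -2.5266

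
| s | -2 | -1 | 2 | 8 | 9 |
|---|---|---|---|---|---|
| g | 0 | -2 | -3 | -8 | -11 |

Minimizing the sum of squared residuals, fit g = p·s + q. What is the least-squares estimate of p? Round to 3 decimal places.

Normal-equation sums: Σs·s = 154, Σs = 16, Σ1 = 5.
And Σs·g = -167, Σg = -24.
Δ = 154·5 − 16² = 514.
p = ((-167)·5 − 16·(-24))/514 = -451/514; q = (154·(-24) − 16·(-167))/514 = -512/257.

p = -0.877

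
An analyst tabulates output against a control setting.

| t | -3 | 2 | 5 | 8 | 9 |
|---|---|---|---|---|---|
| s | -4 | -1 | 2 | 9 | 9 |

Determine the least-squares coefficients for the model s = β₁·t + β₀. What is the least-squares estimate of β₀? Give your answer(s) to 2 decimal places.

From the data, Σt·t = 183, Σt = 21, Σ1 = 5.
For Xᵀs: Σt·s = 173, Σs = 15.
XᵀX·[β₁, β₀]ᵀ = Xᵀs becomes [[183, 21]; [21, 5]]·[β₁, β₀]ᵀ = [173, 15]ᵀ.
Δ = 183·5 − 21² = 474.
β₁ = (173·5 − 21·15)/474 = 275/237; β₀ = (183·15 − 21·173)/474 = -148/79.

β₀ = -1.87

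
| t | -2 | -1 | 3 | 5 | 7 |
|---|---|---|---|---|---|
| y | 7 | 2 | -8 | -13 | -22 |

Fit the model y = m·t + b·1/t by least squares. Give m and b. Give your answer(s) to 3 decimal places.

m = -2.983, b = 0.709

Normal-equation sums: Σt·t = 88, Σt·1/t = 5, Σ1/t·1/t = 62689/44100.
Right-hand side: Σt·y = -259, Σ1/t·y = -2921/210.
Determinant 88·(62689/44100) − 5² = 1103533/11025.
m = ((-259)·(62689/44100) − 5·(-2921/210))/(1103533/11025) = -13169401/4414132; b = (88·(-2921/210) − 5·(-259))/(1103533/11025) = 782355/1103533.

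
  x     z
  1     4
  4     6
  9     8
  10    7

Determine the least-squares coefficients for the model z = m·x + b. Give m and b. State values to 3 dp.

m = 0.370, b = 4.028

Setting ∂/∂m … = 0 gives: 198·m + 24·b = 170;  24·m + 4·b = 25.
Eliminating b: 4·(row 1) − 24·(row 2) gives 216·m = 4·170 − 24·25 = 80, so m = 10/27.
Then b = (25 − 24·(10/27))/4 = 145/36.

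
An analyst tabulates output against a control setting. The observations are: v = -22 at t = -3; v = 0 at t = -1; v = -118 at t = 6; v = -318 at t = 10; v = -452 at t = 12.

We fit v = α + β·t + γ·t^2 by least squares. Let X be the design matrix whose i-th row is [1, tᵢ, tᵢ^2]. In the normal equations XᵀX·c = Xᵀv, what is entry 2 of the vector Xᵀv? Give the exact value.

-9246

Entry 2 ↔ basis t, so (Xᵀv)_{2} = Σᵢ (t)·vᵢ = (-3)·(-22) + (-1)·(0) + (6)·(-118) + (10)·(-318) + (12)·(-452) = -9246.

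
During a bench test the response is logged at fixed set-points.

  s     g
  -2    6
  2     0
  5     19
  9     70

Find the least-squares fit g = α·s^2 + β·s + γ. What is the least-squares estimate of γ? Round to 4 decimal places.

The normal equations are: 7218·α + 854·β + 114·γ = 6169;  854·α + 114·β + 14·γ = 713;  114·α + 14·β + 4·γ = 95.
(Σs^2·s^2 = 7218, Σs^2·s = 854, Σs^2 = 114, Σs·s = 114, Σs = 14, Σ1 = 4, Σs^2·g = 6169, Σs·g = 713, Σg = 95.)
Solving the 3×3 system (Gaussian elimination) gives α = 57/56, β = -661/520, γ = -737/910.

γ = -0.8099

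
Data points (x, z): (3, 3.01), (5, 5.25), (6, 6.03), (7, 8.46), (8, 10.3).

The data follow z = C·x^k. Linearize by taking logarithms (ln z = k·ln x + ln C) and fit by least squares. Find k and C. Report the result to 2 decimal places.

Taking logs, ln z = k·ln x + ln C, so regress ln z on ln x.
AᵀA = [[15.1183, 8.5252]; [8.5252, 5]], rhs = [16.1035, 9.0244]ᵀ  (here Σln x = 8.5252, Σ(ln x)² = 15.1183, Σln z = 9.0244, Σln x·ln z = 16.1035).
Solving (det = 2.9130): k = 1.22999, ln C = -0.29230, so C = exp(-0.29230) = 0.74655.

k = 1.23, C = 0.75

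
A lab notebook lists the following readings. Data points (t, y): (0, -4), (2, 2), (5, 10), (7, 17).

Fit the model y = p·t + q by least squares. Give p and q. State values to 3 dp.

p = 2.948, q = -4.069

Entries of XᵀX: Σt·t = 78, Σt = 14, Σ1 = 4.
And Σt·y = 173, Σy = 25.
det = 78·4 − 14² = 116.
p = (173·4 − 14·25)/116 = 171/58; q = (78·25 − 14·173)/116 = -118/29.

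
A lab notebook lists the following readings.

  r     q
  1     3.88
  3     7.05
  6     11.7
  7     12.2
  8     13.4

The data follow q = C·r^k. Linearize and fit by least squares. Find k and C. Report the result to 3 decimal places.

k = 0.604, C = 3.811

With ln qᵢ as the transformed response and ln rᵢ as the regressor:
AᵀA = [[12.5280, 6.9157]; [6.9157, 5]], rhs = [16.8169, 10.8651]ᵀ  (here Σln r = 6.9157, Σ(ln r)² = 12.5280, Σln q = 10.8651, Σln r·ln q = 16.8169).
Δ = 12.5280·5 − (6.9157)² = 14.8127; k = (16.8169·5 − 6.9157·10.8651)/14.8127 = 0.60380, ln C = (12.5280·10.8651 − 6.9157·16.8169)/14.8127 = 1.33788, so C = exp(1.33788) = 3.81096.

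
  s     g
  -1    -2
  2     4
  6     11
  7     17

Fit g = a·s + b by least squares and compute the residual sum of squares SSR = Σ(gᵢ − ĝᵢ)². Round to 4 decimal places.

Normal-equation sums: Σs·s = 90, Σs = 14, Σ1 = 4.
Right-hand side: Σs·g = 195, Σg = 30.
So XᵀX·[a, b]ᵀ = Xᵀg: [[90, 14]; [14, 4]]·[a, b]ᵀ = [195, 30]ᵀ.
Δ = 90·4 − 14² = 164.
a = (195·4 − 14·30)/164 = 90/41; b = (90·30 − 14·195)/164 = -15/82.
Residuals: 31/82, -17/82, -163/82, 149/82; SSR = 305/41.

SSR = 7.4390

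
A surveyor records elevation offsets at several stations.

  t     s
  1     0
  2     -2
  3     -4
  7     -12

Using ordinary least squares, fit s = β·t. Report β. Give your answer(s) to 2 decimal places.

β = -1.59

Entries of MᵀM: Σt·t = 63.
Right-hand side: Σt·s = -100.
So MᵀM·[β]ᵀ = Mᵀs: [[63]]·[β]ᵀ = [-100]ᵀ.
β = (-100)/63 = -1.5873.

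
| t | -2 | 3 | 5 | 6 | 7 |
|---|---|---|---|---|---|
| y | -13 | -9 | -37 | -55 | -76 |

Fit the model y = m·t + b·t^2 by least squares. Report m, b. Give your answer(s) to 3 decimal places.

Compute the Gram sums: Σt·t = 123, Σt·t^2 = 703, Σt^2·t^2 = 4419.
Moment sums: Σt·y = -1048, Σt^2·y = -6762.
So AᵀA·[m, b]ᵀ = Aᵀy: [[123, 703]; [703, 4419]]·[m, b]ᵀ = [-1048, -6762]ᵀ.
Eliminating b: 4419·(row 1) − 703·(row 2) gives 49328·m = 4419·(-1048) − 703·(-6762) = 122574, so m = 61287/24664.
Then b = ((-6762) − 703·(61287/24664))/4419 = -47491/24664.

m = 2.485, b = -1.926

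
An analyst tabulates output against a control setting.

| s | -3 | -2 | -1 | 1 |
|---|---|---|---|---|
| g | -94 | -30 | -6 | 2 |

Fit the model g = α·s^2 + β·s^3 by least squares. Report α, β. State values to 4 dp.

From the data, Σs^2·s^2 = 99, Σs^2·s^3 = -275, Σs^3·s^3 = 795.
And Σs^2·g = -970, Σs^3·g = 2786.
So AᵀA·[α, β]ᵀ = Aᵀg: [[99, -275]; [-275, 795]]·[α, β]ᵀ = [-970, 2786]ᵀ.
Eliminating β: 795·(row 1) − (-275)·(row 2) gives 3080·α = 795·(-970) − (-275)·2786 = -5000, so α = -125/77.
Then β = (2786 − (-275)·(-125/77))/795 = 103/35.

α = -1.6234, β = 2.9429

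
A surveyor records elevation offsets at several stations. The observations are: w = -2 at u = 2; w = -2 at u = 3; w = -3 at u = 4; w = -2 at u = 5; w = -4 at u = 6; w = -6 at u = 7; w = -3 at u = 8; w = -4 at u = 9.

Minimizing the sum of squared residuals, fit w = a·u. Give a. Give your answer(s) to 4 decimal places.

From the data, Σu·u = 284.
And Σu·w = -158.
Hence a = -158 / 284 ≈ -0.556338.

a = -0.5563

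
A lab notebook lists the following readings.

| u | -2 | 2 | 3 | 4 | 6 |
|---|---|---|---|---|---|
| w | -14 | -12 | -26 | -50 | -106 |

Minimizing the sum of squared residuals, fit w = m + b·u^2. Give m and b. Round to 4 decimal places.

m = -1.2609, b = -2.9231

Setting ∂/∂m … = 0 gives: 5·m + 69·b = -208;  69·m + 1665·b = -4954.
(Σ1 = 5, Σu^2 = 69, Σu^2·u^2 = 1665, Σw = -208, Σu^2·w = -4954.)
Δ = 5·1665 − 69² = 3564.
m = ((-208)·1665 − 69·(-4954))/3564 = -749/594; b = (5·(-4954) − 69·(-208))/3564 = -5209/1782.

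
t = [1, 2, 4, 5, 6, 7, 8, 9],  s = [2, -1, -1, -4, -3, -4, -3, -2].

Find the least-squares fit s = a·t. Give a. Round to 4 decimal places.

a = -0.4058

Forming AᵀA = [[276]] and Aᵀs = [-112]ᵀ gives AᵀA·[a]ᵀ = Aᵀs.
Hence a = -112 / 276 ≈ -0.405797.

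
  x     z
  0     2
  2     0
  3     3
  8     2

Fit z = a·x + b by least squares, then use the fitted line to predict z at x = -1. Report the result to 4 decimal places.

ẑ = 1.4748

MᵀM·[a, b]ᵀ = Mᵀz reads: 77·a + 13·b = 25;  13·a + 4·b = 7.
(Σx·x = 77, Σx = 13, Σ1 = 4, Σx·z = 25, Σz = 7.)
Eliminating b: 4·(row 1) − 13·(row 2) gives 139·a = 4·25 − 13·7 = 9, so a = 9/139.
Then b = (7 − 13·(9/139))/4 = 214/139.
At x = -1: ẑ = (9/139)·(-1) + (214/139)·(1) = 205/139.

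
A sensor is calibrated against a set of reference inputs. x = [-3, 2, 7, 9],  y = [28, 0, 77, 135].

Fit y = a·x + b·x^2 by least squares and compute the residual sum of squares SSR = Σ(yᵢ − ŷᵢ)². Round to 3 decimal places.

Entries of AᵀA: Σx·x = 143, Σx·x^2 = 1053, Σx^2·x^2 = 9059.
For Aᵀy: Σx·y = 1670, Σx^2·y = 14960.
AᵀA·[a, b]ᵀ = Aᵀy becomes [[143, 1053]; [1053, 9059]]·[a, b]ᵀ = [1670, 14960]ᵀ.
Δ = 143·9059 − 1053² = 186628.
a = (1670·9059 − 1053·14960)/186628 = -312175/93314; b = (143·14960 − 1053·1670)/186628 = 14645/7178.
Residuals: -18599/46657, -68595/46657, 20769/46657, -7110/46657; SSR = 118591/46657.

SSR = 2.542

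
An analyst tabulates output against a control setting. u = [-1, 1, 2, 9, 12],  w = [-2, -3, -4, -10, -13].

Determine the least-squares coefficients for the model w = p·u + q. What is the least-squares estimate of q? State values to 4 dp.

q = -2.4393

Forming AᵀA = [[231, 23]; [23, 5]] and Aᵀw = [-255, -32]ᵀ gives AᵀA·[p, q]ᵀ = Aᵀw.
det = 231·5 − 23² = 626.
p = ((-255)·5 − 23·(-32))/626 = -539/626; q = (231·(-32) − 23·(-255))/626 = -1527/626.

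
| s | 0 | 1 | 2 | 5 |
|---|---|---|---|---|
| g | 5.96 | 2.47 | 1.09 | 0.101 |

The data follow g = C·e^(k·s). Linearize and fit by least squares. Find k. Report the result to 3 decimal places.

k = -0.811

Linearized form: ln g = k·s + ln C. From the 4 transformed points,
XᵀX = [[30.0000, 8.0000]; [8.0000, 4]], rhs = [-10.3866, 0.4828]ᵀ  (here Σs = 8.0000, Σ(s)² = 30.0000, Σln g = 0.4828, Σs·ln g = -10.3866).
Δ = 30.0000·4 − (8.0000)² = 56.0000; k = (-10.3866·4 − 8.0000·0.4828)/56.0000 = -0.81088, ln C = (30.0000·0.4828 − 8.0000·-10.3866)/56.0000 = 1.74246.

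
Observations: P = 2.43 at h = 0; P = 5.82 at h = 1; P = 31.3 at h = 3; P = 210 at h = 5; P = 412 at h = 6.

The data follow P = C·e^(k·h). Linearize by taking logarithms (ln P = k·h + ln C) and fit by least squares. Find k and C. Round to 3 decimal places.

Let Y = ln P. Fitting Y = k·h + ln C by least squares:
Sums: Σh = 15.0000, Σ(h)² = 71.0000, Σln P = 17.4609, Σh·ln P = 74.9538.
Normal system: [[71.0000, 15.0000]; [15.0000, 5]]·[k, ln C]ᵀ = [74.9538, 17.4609]ᵀ.
Δ = 71.0000·5 − (15.0000)² = 130.0000; k = (74.9538·5 − 15.0000·17.4609)/130.0000 = 0.86812, ln C = (71.0000·17.4609 − 15.0000·74.9538)/130.0000 = 0.88784, so C = exp(0.88784) = 2.42988.

k = 0.868, C = 2.430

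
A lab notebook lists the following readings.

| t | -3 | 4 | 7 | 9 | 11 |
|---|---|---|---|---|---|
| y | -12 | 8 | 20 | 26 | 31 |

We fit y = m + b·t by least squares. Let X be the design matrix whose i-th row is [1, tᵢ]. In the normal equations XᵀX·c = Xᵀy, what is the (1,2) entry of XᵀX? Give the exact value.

Row 1 ↔ basis 1, column 2 ↔ basis t, so (XᵀX)_{1,2} = Σᵢ t = (1)·(-3) + (1)·(4) + (1)·(7) + (1)·(9) + (1)·(11) = 28.

28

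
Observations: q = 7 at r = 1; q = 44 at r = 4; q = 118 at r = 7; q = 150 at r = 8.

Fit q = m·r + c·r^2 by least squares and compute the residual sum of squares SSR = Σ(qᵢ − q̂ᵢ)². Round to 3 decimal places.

SSR = 2.746

Compute the Gram sums: Σr·r = 130, Σr·r^2 = 920, Σr^2·r^2 = 6754.
Moment sums: Σr·q = 2209, Σr^2·q = 16093.
Determinant 130·6754 − 920² = 31620.
m = (2209·6754 − 920·16093)/31620 = 57013/15810; c = (130·16093 − 920·2209)/31620 = 5981/3162.
Residuals: 11876/7905, -5446/7905, 572/7905, 246/2635; SSR = 21704/7905.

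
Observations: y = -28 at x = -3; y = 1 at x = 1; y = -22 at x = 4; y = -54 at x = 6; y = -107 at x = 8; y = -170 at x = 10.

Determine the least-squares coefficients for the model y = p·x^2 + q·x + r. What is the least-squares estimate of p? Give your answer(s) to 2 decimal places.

Setting ∂/∂p … = 0 gives: 15730·p + 1766·q + 226·r = -26395;  1766·p + 226·q + 26·r = -2883;  226·p + 26·q + 6·r = -380.
Solving the 3×3 system (Gaussian elimination) gives p = -59501/29868, q = 435911/149340, r = -23521/24890.

p = -1.99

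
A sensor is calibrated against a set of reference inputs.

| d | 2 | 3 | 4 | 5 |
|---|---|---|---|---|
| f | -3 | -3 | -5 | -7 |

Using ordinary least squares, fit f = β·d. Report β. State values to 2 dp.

β = -1.30

AᵀA·[β]ᵀ = Aᵀf reads: 54·β = -70.
Hence β = -70 / 54 ≈ -1.2963.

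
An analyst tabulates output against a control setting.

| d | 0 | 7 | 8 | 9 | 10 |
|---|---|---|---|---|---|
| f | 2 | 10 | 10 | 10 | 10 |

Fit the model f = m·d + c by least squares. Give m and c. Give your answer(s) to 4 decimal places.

Normal-equation sums: Σd·d = 294, Σd = 34, Σ1 = 5.
Right-hand side: Σd·f = 340, Σf = 42.
Normal equations: [[294, 34]; [34, 5]]·[m, c]ᵀ = [340, 42]ᵀ.
Δ = 294·5 − 34² = 314.
m = (340·5 − 34·42)/314 = 136/157; c = (294·42 − 34·340)/314 = 394/157.

m = 0.8662, c = 2.5096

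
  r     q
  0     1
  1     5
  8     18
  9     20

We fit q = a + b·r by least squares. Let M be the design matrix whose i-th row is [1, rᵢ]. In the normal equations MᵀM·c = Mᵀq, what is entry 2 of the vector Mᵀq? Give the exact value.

329

Entry 2 ↔ basis r, so (Mᵀq)_{2} = Σᵢ (r)·qᵢ = (0)·(1) + (1)·(5) + (8)·(18) + (9)·(20) = 329.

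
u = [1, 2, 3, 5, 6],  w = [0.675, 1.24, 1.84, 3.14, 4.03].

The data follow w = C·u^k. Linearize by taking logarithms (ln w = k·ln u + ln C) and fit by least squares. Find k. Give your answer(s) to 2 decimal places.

With ln wᵢ as the transformed response and ln uᵢ as the regressor:
Σln u = 5.1930, Σ(ln u)² = 7.4881, Σln w = 2.9698, Σln u·ln w = 5.1578.
Equations: 7.4881·k + 5.1930·ln C = 5.1578;  5.1930·k + 5·ln C = 2.9698.
Slope k = (n·Σln u·ln w − Σln u·Σln w)/(n·Σ(ln u)² − (Σln u)²) = (5·5.1578 − 5.1930·2.9698)/10.4737 = 0.98982; ln C = (Σln w − k·Σln u)/n = -0.43406.

k = 0.99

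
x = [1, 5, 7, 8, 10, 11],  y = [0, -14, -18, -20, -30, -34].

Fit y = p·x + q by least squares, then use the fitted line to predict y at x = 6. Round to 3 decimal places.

ŷ = -16.030

The normal equations are: 360·p + 42·q = -1030;  42·p + 6·q = -116.
Eliminating q: 6·(row 1) − 42·(row 2) gives 396·p = 6·(-1030) − 42·(-116) = -1308, so p = -109/33.
Then q = ((-116) − 42·(-109/33))/6 = 125/33.
At x = 6: ŷ = (-109/33)·(6) + (125/33)·(1) = -529/33.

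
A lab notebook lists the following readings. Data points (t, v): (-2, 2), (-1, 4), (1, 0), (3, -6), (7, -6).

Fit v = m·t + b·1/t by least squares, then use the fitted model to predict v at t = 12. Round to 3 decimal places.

Entries of AᵀA: Σt·t = 64, Σt·1/t = 5, Σ1/t·1/t = 4201/1764.
And Σt·v = -68, Σ1/t·v = -55/7.
AᵀA·[m, b]ᵀ = Aᵀv becomes [[64, 5]; [5, 4201/1764]]·[m, b]ᵀ = [-68, -55/7]ᵀ.
Δ = 64·(4201/1764) − 5² = 56191/441.
m = ((-68)·(4201/1764) − 5·(-55/7))/(56191/441) = -54092/56191; b = (64·(-55/7) − 5·(-68))/(56191/441) = -71820/56191.
At t = 12: v̂ = (-54092/56191)·(12) + (-71820/56191)·(1/12) = -655089/56191.

v̂ = -11.658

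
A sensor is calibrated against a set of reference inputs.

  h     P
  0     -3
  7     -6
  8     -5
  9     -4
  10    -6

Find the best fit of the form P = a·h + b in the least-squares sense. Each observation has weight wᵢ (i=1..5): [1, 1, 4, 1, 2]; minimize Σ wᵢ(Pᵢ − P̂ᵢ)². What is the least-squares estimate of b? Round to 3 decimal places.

Sums needed: Σwᵢ·h·h = 586, Σwᵢ·h = 68, Σwᵢ·1 = 9.
And Σwᵢ·h·P = -358, Σwᵢ·P = -45.
So XᵀWX·[a, b]ᵀ = XᵀWP: [[586, 68]; [68, 9]]·[a, b]ᵀ = [-358, -45]ᵀ.
Eliminating b: 9·(row 1) − 68·(row 2) gives 650·a = 9·(-358) − 68·(-45) = -162, so a = -81/325.
Then b = ((-45) − 68·(-81/325))/9 = -1013/325.

b = -3.117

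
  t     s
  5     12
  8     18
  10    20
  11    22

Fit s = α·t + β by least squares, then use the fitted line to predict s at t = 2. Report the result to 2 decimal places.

The normal system XᵀX·[α, β]ᵀ = Xᵀs is [[310, 34]; [34, 4]]·[α, β]ᵀ = [646, 72]ᵀ.
det = 310·4 − 34² = 84.
α = (646·4 − 34·72)/84 = 34/21; β = (310·72 − 34·646)/84 = 89/21.
At t = 2: ŝ = (34/21)·(2) + (89/21)·(1) = 157/21.

ŝ = 7.48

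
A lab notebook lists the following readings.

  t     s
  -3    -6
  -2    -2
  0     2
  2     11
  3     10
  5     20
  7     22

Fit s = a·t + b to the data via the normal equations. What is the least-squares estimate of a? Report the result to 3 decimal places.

The normal system MᵀM·[a, b]ᵀ = Mᵀs is [[100, 12]; [12, 7]]·[a, b]ᵀ = [328, 57]ᵀ.
Determinant 100·7 − 12² = 556.
a = (328·7 − 12·57)/556 = 403/139; b = (100·57 − 12·328)/556 = 441/139.

a = 2.899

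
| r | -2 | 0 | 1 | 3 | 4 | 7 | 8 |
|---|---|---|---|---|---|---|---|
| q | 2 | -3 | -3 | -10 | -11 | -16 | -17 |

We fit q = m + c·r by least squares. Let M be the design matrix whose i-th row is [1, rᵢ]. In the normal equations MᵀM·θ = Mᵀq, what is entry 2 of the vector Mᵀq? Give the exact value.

-329

Entry 2 ↔ basis r, so (Mᵀq)_{2} = Σᵢ (r)·qᵢ = (-2)·(2) + (0)·(-3) + (1)·(-3) + (3)·(-10) + (4)·(-11) + (7)·(-16) + (8)·(-17) = -329.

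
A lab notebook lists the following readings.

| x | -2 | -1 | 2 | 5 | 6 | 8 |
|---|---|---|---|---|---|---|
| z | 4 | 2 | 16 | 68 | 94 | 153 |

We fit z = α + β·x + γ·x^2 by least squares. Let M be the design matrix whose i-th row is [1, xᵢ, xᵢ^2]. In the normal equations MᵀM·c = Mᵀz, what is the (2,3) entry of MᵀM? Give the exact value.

852

Row 2 ↔ basis x, column 3 ↔ basis x^2, so (MᵀM)_{2,3} = Σᵢ (x)·(x^2) = (-2)·(4) + (-1)·(1) + (2)·(4) + (5)·(25) + (6)·(36) + (8)·(64) = 852.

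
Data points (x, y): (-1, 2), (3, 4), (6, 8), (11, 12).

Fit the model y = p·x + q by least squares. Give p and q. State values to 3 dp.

p = 0.866, q = 2.384

Compute the Gram sums: Σx·x = 167, Σx = 19, Σ1 = 4.
For Aᵀy: Σx·y = 190, Σy = 26.
AᵀA·[p, q]ᵀ = Aᵀy becomes [[167, 19]; [19, 4]]·[p, q]ᵀ = [190, 26]ᵀ.
det = 167·4 − 19² = 307.
p = (190·4 − 19·26)/307 = 266/307; q = (167·26 − 19·190)/307 = 732/307.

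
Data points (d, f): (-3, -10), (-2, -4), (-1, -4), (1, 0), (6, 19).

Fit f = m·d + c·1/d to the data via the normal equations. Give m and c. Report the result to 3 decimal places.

m = 3.203, c = -1.472

Normal-equation sums: Σd·d = 51, Σd·1/d = 5, Σ1/d·1/d = 43/18.
For Xᵀf: Σd·f = 156, Σ1/d·f = 25/2.
XᵀX·[m, c]ᵀ = Xᵀf becomes [[51, 5]; [5, 43/18]]·[m, c]ᵀ = [156, 25/2]ᵀ.
Δ = 51·(43/18) − 5² = 581/6.
m = (156·(43/18) − 5·(25/2))/(581/6) = 1861/581; c = (51·(25/2) − 5·156)/(581/6) = -855/581.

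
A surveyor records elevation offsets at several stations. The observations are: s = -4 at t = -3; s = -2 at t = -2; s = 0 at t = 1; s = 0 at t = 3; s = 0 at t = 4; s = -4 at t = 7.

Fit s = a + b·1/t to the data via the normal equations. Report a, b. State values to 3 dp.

Normal-equation sums: Σ1 = 6, Σ1/t = 25/28, Σ1/t·1/t = 10973/7056.
Moment sums: Σs = -10, Σ1/t·s = 37/21.
Δ = 6·(10973/7056) − (25/28)² = 20071/2352.
a = ((-10)·(10973/7056) − (25/28)·(37/21))/(20071/2352) = -120830/60213; b = (6·(37/21) − (25/28)·(-10))/(20071/2352) = 45864/20071.

a = -2.007, b = 2.285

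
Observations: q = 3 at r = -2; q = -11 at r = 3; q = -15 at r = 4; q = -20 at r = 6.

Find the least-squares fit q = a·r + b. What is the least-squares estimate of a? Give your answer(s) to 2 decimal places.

a = -2.90

MᵀM·[a, b]ᵀ = Mᵀq reads: 65·a + 11·b = -219;  11·a + 4·b = -43.
(Σr·r = 65, Σr = 11, Σ1 = 4, Σr·q = -219, Σq = -43.)
Determinant 65·4 − 11² = 139.
a = ((-219)·4 − 11·(-43))/139 = -403/139; b = (65·(-43) − 11·(-219))/139 = -386/139.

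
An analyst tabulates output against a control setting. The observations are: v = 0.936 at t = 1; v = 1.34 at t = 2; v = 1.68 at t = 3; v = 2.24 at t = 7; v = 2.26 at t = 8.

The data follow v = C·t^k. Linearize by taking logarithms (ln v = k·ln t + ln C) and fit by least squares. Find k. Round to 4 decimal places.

k = 0.4236

Let Y = ln v. Fitting Y = k·ln t + ln C by least squares:
Σln t = 5.8171, Σ(ln t)² = 9.7980, Σln v = 2.3672, Σln t·ln v = 4.0376.
Equations: 9.7980·k + 5.8171·ln C = 4.0376;  5.8171·k + 5·ln C = 2.3672.
Δ = 9.7980·5 − (5.8171)² = 15.1514; k = (4.0376·5 − 5.8171·2.3672)/15.1514 = 0.42360, ln C = (9.7980·2.3672 − 5.8171·4.0376)/15.1514 = -0.01940.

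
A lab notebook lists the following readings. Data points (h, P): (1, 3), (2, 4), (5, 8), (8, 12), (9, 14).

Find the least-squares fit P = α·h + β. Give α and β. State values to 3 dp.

α = 1.360, β = 1.400

The normal system MᵀM·[α, β]ᵀ = MᵀP is [[175, 25]; [25, 5]]·[α, β]ᵀ = [273, 41]ᵀ.
Eliminating β: 5·(row 1) − 25·(row 2) gives 250·α = 5·273 − 25·41 = 340, so α = 34/25.
Then β = (41 − 25·(34/25))/5 = 7/5.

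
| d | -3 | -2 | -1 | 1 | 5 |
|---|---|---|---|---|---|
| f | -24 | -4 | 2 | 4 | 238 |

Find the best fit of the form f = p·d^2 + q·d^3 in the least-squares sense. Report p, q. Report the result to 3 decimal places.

p = 1.927, q = 1.519

The normal equations are: 724·p + 2850·q = 5724;  2850·p + 16420·q = 30432.
Δ = 724·16420 − 2850² = 3765580.
p = (5724·16420 − 2850·30432)/3765580 = 362844/188279; q = (724·30432 − 2850·5724)/3765580 = 1429842/941395.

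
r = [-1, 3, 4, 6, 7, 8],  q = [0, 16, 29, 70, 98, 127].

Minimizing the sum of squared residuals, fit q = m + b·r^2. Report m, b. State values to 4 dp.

m = -2.5114, b = 2.0290

AᵀA·[m, b]ᵀ = Aᵀq reads: 6·m + 175·b = 340;  175·m + 8131·b = 16058.
(Σ1 = 6, Σr^2 = 175, Σr^2·r^2 = 8131, Σq = 340, Σr^2·q = 16058.)
det = 6·8131 − 175² = 18161.
m = (340·8131 − 175·16058)/18161 = -45610/18161; b = (6·16058 − 175·340)/18161 = 36848/18161.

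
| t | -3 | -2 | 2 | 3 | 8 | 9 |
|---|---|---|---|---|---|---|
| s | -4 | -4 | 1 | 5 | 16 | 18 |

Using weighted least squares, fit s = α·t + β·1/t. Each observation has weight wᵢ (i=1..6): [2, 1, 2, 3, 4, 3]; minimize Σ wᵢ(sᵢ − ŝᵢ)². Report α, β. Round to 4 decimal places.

Compute the Gram sums: Σwᵢ·t·t = 556, Σwᵢ·t·1/t = 15, Σwᵢ·1/t·1/t = 607/432.
And Σwᵢ·t·s = 1079, Σwᵢ·1/t·s = 74/3.
Determinant 556·(607/432) − 15² = 60073/108.
α = (1079·(607/432) − 15·(74/3))/(60073/108) = 495113/240292; β = (556·(74/3) − 15·1079)/(60073/108) = -266796/60073.

α = 2.0605, β = -4.4412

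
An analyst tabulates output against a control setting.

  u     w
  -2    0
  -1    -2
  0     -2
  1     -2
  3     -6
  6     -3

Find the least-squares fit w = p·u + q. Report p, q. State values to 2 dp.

p = -0.43, q = -2.00

Setting ∂/∂p … = 0 gives: 51·p + 7·q = -36;  7·p + 6·q = -15.
(Σu·u = 51, Σu = 7, Σ1 = 6, Σu·w = -36, Σw = -15.)
det = 51·6 − 7² = 257.
p = ((-36)·6 − 7·(-15))/257 = -111/257; q = (51·(-15) − 7·(-36))/257 = -513/257.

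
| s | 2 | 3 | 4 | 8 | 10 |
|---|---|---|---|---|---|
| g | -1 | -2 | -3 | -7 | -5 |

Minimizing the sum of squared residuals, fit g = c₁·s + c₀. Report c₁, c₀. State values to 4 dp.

c₁ = -0.6102, c₀ = -0.3051

Compute the Gram sums: Σs·s = 193, Σs = 27, Σ1 = 5.
Right-hand side: Σs·g = -126, Σg = -18.
So MᵀM·[c₁, c₀]ᵀ = Mᵀg: [[193, 27]; [27, 5]]·[c₁, c₀]ᵀ = [-126, -18]ᵀ.
Δ = 193·5 − 27² = 236.
c₁ = ((-126)·5 − 27·(-18))/236 = -36/59; c₀ = (193·(-18) − 27·(-126))/236 = -18/59.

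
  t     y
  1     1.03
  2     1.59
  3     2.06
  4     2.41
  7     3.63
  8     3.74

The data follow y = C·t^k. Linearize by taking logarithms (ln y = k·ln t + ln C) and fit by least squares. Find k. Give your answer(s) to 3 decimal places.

Linearized form: ln y = k·ln t + ln C. From the 6 transformed points,
Σln t = 7.2034, Σ(ln t)² = 11.7199, Σln y = 4.7039, Σln t·ln y = 7.5865.
Normal system: [[11.7199, 7.2034]; [7.2034, 6]]·[k, ln C]ᵀ = [7.5865, 4.7039]ᵀ.
Solving (det = 18.4301): k = 0.63129, ln C = 0.02608.

k = 0.631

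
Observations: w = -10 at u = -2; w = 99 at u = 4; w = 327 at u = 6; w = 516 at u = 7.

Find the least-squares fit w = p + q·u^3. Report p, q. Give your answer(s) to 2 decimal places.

p = 2.63, q = 1.50

Compute the Gram sums: Σ1 = 4, Σu^3 = 615, Σu^3·u^3 = 168465.
Right-hand side: Σw = 932, Σu^3·w = 254036.
So MᵀM·[p, q]ᵀ = Mᵀw: [[4, 615]; [615, 168465]]·[p, q]ᵀ = [932, 254036]ᵀ.
Eliminating q: 168465·(row 1) − 615·(row 2) gives 295635·p = 168465·932 − 615·254036 = 777240, so p = 51816/19709.
Then q = (254036 − 615·(51816/19709))/168465 = 442964/295635.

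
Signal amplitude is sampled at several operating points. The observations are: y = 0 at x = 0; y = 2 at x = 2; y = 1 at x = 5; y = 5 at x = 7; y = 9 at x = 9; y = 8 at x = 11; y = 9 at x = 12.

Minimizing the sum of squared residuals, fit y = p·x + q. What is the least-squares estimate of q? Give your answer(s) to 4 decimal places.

q = -0.4108

The normal equations are: 424·p + 46·q = 321;  46·p + 7·q = 34.
Eliminating q: 7·(row 1) − 46·(row 2) gives 852·p = 7·321 − 46·34 = 683, so p = 683/852.
Then q = (34 − 46·(683/852))/7 = -175/426.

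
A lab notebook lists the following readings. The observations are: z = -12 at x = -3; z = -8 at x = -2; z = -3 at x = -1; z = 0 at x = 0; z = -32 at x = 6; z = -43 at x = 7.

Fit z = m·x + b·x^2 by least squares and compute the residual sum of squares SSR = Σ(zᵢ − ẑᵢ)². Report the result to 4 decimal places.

SSR = 4.9773

Entries of AᵀA: Σx·x = 99, Σx·x^2 = 523, Σx^2·x^2 = 3795.
Right-hand side: Σx·z = -438, Σx^2·z = -3402.
det = 99·3795 − 523² = 102176.
m = ((-438)·3795 − 523·(-3402))/102176 = 29259/25544; b = (99·(-3402) − 523·(-438))/102176 = -26931/25544.
Residuals: 5907/6386, -185/124, -10221/12772, 0, -11723/12772, 8207/12772; SSR = 31785/6386.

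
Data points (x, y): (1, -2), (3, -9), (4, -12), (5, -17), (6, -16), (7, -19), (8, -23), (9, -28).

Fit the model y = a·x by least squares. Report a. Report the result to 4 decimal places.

a = -2.9431

Forming MᵀM = [[281]] and Mᵀy = [-827]ᵀ gives MᵀM·[a]ᵀ = Mᵀy.
a = (-827)/281 = -2.94306.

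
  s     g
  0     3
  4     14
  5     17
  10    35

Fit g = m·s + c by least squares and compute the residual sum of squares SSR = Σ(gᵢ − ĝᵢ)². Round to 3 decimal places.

Compute the Gram sums: Σs·s = 141, Σs = 19, Σ1 = 4.
For Aᵀg: Σs·g = 491, Σg = 69.
So AᵀA·[m, c]ᵀ = Aᵀg: [[141, 19]; [19, 4]]·[m, c]ᵀ = [491, 69]ᵀ.
Δ = 141·4 − 19² = 203.
m = (491·4 − 19·69)/203 = 653/203; c = (141·69 − 19·491)/203 = 400/203.
Residuals: 209/203, -170/203, -214/203, 25/29; SSR = 734/203.

SSR = 3.616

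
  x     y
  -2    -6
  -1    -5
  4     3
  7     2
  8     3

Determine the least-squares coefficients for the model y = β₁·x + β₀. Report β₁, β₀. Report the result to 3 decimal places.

β₁ = 0.925, β₀ = -3.560

Forming AᵀA = [[134, 16]; [16, 5]] and Aᵀy = [67, -3]ᵀ gives AᵀA·[β₁, β₀]ᵀ = Aᵀy.
Δ = 134·5 − 16² = 414.
β₁ = (67·5 − 16·(-3))/414 = 383/414; β₀ = (134·(-3) − 16·67)/414 = -737/207.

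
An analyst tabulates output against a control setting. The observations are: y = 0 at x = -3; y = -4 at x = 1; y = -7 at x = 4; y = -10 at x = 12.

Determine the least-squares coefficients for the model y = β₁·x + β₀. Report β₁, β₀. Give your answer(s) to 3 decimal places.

β₁ = -0.649, β₀ = -2.979

Setting ∂/∂β₁ … = 0 gives: 170·β₁ + 14·β₀ = -152;  14·β₁ + 4·β₀ = -21.
Eliminating β₀: 4·(row 1) − 14·(row 2) gives 484·β₁ = 4·(-152) − 14·(-21) = -314, so β₁ = -157/242.
Then β₀ = ((-21) − 14·(-157/242))/4 = -721/242.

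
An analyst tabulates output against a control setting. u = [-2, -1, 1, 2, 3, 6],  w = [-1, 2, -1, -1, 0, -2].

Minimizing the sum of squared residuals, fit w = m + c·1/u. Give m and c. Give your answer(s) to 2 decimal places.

Setting ∂/∂m … = 0 gives: 6·m + (1/2)·c = -3;  (1/2)·m + (95/36)·c = -10/3.
Δ = 6·(95/36) − (1/2)² = 187/12.
m = ((-3)·(95/36) − (1/2)·(-10/3))/(187/12) = -75/187; c = (6·(-10/3) − (1/2)·(-3))/(187/12) = -222/187.

m = -0.40, c = -1.19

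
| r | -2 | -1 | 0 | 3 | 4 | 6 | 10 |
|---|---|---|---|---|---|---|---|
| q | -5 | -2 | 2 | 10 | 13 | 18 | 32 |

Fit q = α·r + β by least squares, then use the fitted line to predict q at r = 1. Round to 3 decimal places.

q̂ = 4.123

Forming XᵀX = [[166, 20]; [20, 7]] and Xᵀq = [522, 68]ᵀ gives XᵀX·[α, β]ᵀ = Xᵀq.
det = 166·7 − 20² = 762.
α = (522·7 − 20·68)/762 = 1147/381; β = (166·68 − 20·522)/762 = 424/381.
At r = 1: q̂ = (1147/381)·(1) + (424/381)·(1) = 1571/381.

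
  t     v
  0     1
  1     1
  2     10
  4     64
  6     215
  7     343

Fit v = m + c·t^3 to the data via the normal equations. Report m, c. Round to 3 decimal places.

XᵀX·[m, c]ᵀ = Xᵀv reads: 6·m + 632·c = 634;  632·m + 168466·c = 168266.
Δ = 6·168466 − 632² = 611372.
m = (634·168466 − 632·168266)/611372 = 115833/152843; c = (6·168266 − 632·634)/611372 = 152227/152843.

m = 0.758, c = 0.996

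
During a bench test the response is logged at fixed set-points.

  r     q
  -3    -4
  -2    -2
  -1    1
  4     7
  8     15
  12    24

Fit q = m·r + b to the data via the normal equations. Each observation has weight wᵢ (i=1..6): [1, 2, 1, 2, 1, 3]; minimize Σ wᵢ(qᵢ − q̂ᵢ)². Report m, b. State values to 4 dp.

m = 1.8314, b = 1.3417

Sums needed: Σwᵢ·r·r = 546, Σwᵢ·r = 44, Σwᵢ·1 = 10.
Right-hand side: Σwᵢ·r·q = 1059, Σwᵢ·q = 94.
Eliminating b: 10·(row 1) − 44·(row 2) gives 3524·m = 10·1059 − 44·94 = 6454, so m = 3227/1762.
Then b = (94 − 44·(3227/1762))/10 = 1182/881.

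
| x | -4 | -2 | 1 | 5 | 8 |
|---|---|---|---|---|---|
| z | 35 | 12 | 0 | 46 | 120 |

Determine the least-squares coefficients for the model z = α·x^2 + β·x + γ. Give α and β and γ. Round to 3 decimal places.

The normal equations are: 4994·α + 566·β + 110·γ = 9438;  566·α + 110·β + 8·γ = 1026;  110·α + 8·β + 5·γ = 213.
Row-reducing yields α = 27037/13624, β = -957/1048, γ = 2737/6812.

α = 1.985, β = -0.913, γ = 0.402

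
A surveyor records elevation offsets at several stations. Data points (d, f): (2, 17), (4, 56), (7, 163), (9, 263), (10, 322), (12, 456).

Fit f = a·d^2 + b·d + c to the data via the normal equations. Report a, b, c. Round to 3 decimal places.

Setting ∂/∂a … = 0 gives: 39970·a + 3872·b + 394·c = 128118;  3872·a + 394·b + 44·c = 12458;  394·a + 44·b + 6·c = 1277.
(Σd^2·d^2 = 39970, Σd^2·d = 3872, Σd^2 = 394, Σd·d = 394, Σd = 44, Σ1 = 6, Σd^2·f = 128118, Σd·f = 12458, Σf = 1277.)
Row-reducing yields a = 176425/59964, b = 84965/29982, c = -23019/19988.

a = 2.942, b = 2.834, c = -1.152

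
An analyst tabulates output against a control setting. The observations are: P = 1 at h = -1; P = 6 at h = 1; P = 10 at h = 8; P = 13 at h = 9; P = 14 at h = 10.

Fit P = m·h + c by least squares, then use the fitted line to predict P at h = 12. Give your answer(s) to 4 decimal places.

P̂ = 15.6087

Compute the Gram sums: Σh·h = 247, Σh = 27, Σ1 = 5.
And Σh·P = 342, ΣP = 44.
XᵀX·[m, c]ᵀ = XᵀP becomes [[247, 27]; [27, 5]]·[m, c]ᵀ = [342, 44]ᵀ.
Eliminating c: 5·(row 1) − 27·(row 2) gives 506·m = 5·342 − 27·44 = 522, so m = 261/253.
Then c = (44 − 27·(261/253))/5 = 817/253.
At h = 12: P̂ = (261/253)·(12) + (817/253)·(1) = 359/23.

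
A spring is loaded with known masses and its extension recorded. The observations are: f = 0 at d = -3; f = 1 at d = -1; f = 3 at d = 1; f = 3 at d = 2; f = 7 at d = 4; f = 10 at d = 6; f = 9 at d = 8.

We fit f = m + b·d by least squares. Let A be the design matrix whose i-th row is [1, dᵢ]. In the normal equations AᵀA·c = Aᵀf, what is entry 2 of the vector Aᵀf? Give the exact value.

Entry 2 ↔ basis d, so (Aᵀf)_{2} = Σᵢ (d)·fᵢ = (-3)·(0) + (-1)·(1) + (1)·(3) + (2)·(3) + (4)·(7) + (6)·(10) + (8)·(9) = 168.

168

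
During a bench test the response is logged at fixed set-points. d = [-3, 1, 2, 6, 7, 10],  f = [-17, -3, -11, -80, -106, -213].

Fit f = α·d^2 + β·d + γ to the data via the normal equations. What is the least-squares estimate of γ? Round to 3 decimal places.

Sums needed: Σd^2·d^2 = 13795, Σd^2·d = 1541, Σd^2 = 199, Σd·d = 199, Σd = 23, Σ1 = 6.
Moment sums: Σd^2·f = -29574, Σd·f = -3326, Σf = -430.
So MᵀM·[α, β, γ]ᵀ = Mᵀf: [[13795, 1541, 199]; [1541, 199, 23]; [199, 23, 6]]·[α, β, γ]ᵀ = [-29574, -3326, -430]ᵀ.
Inverting the 3×3 Gram matrix, [α, β, γ]ᵀ = [-83917/41118, -33211/41118, -549/623]ᵀ.

γ = -0.881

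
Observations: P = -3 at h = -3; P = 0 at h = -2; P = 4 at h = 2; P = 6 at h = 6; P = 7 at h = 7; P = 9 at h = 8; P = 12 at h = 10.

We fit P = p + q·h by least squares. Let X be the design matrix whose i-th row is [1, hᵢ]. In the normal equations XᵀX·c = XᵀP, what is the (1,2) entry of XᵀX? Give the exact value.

28

Row 1 ↔ basis 1, column 2 ↔ basis h, so (XᵀX)_{1,2} = Σᵢ h = (1)·(-3) + (1)·(-2) + (1)·(2) + (1)·(6) + (1)·(7) + (1)·(8) + (1)·(10) = 28.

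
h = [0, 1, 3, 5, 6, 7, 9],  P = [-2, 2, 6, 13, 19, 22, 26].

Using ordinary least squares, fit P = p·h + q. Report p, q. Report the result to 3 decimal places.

With design matrix A, AᵀA = [[201, 31]; [31, 7]] and AᵀP = [587, 86]ᵀ.
Eliminating q: 7·(row 1) − 31·(row 2) gives 446·p = 7·587 − 31·86 = 1443, so p = 1443/446.
Then q = (86 − 31·(1443/446))/7 = -911/446.

p = 3.235, q = -2.043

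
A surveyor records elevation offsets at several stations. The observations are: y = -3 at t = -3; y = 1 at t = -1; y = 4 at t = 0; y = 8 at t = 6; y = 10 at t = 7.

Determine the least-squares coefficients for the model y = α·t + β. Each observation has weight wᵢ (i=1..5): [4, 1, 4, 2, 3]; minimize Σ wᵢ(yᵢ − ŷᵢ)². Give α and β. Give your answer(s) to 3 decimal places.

α = 1.179, β = 1.959

With design matrix M, MᵀWM = [[256, 20]; [20, 14]] and MᵀWy = [341, 51]ᵀ.
Δ = 256·14 − 20² = 3184.
α = (341·14 − 20·51)/3184 = 1877/1592; β = (256·51 − 20·341)/3184 = 1559/796.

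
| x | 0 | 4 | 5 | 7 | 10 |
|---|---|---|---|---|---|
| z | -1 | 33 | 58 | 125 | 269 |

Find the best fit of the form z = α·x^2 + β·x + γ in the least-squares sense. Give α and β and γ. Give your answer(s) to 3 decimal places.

Entries of AᵀA: Σx^2·x^2 = 13282, Σx^2·x = 1532, Σx^2 = 190, Σx·x = 190, Σx = 26, Σ1 = 5.
For Aᵀz: Σx^2·z = 35003, Σx·z = 3987, Σz = 484.
AᵀA·[α, β, γ]ᵀ = Aᵀz becomes [[13282, 1532, 190]; [1532, 190, 26]; [190, 26, 5]]·[α, β, γ]ᵀ = [35003, 3987, 484]ᵀ.
Solving the 3×3 system (Gaussian elimination) gives α = 276235/90654, β = -310079/90654, γ = -18202/15109.

α = 3.047, β = -3.420, γ = -1.205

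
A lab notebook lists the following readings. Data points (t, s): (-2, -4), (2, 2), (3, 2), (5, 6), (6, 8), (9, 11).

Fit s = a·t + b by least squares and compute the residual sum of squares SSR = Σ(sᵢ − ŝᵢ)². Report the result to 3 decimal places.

SSR = 2.000

Sums needed: Σt·t = 159, Σt = 23, Σ1 = 6.
For Aᵀs: Σt·s = 195, Σs = 25.
AᵀA·[a, b]ᵀ = Aᵀs becomes [[159, 23]; [23, 6]]·[a, b]ᵀ = [195, 25]ᵀ.
det = 159·6 − 23² = 425.
a = (195·6 − 23·25)/425 = 7/5; b = (159·25 − 23·195)/425 = -6/5.
Residuals: 0, 2/5, -1, 1/5, 4/5, -2/5; SSR = 2.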